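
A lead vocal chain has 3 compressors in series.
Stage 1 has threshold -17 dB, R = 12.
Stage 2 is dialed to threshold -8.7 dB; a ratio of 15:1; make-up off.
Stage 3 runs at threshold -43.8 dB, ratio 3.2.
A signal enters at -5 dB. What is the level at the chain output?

-35.1125 dB

Stage 1: overshoot 12 dB → 12/12 = 1 dB → -16 dB.
Stage 2: -16 dB is at or below the -8.7 dB threshold — no compression; output -16 dB.
Stage 3: -16 dB is 27.8 dB over -43.8 dB; at 3.2:1 that becomes 8.6875 dB over, giving -35.1125 dB.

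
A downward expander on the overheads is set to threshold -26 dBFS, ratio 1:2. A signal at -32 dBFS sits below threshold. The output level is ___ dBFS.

Undershoot = (-26) − (-32) = 6 dB.
At 1:2, that expands to 12 dB under threshold.
Output = -26 − 12 = -38 dBFS.

-38 dBFS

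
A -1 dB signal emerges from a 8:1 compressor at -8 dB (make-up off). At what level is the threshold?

Input is 8 dB above T (since output overshoot × R = input overshoot: (-8 − T)·8 = -1 − T gives T = -9 dB).
Check: -9 + (-1 − (-9))/8 = -9 + 1 = -8 dB. ✓

-9 dB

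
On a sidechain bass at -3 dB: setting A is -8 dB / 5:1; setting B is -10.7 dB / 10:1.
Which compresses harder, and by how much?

B, by 2.93 dB

A: overshoot 5 dB → output overshoot 1 dB → GR 4 dB.
B: overshoot 7.7 dB → output overshoot 0.77 dB → GR 6.93 dB.
B reduces 2.93 dB more.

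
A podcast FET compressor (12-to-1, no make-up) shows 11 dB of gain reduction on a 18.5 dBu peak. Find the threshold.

Gain reduction = 18.5 − 7.5 = 11 dB; output overshoot = GR / (R − 1) = 11 / 11 = 1 dB.
Threshold = output − output overshoot = 7.5 − 1 = 6.5 dBu.

6.5 dBu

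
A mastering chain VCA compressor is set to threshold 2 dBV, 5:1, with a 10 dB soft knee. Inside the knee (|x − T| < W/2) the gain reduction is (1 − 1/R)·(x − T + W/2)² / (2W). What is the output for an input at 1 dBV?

0.36 dBV

x − T + W/2 = 1 − 2 + 5 = 4.
GR = (1 − 1/5) × 4² / 20 = 0.8 × 16 / 20 = 0.64 dB.
Output = 1 − 0.64 = 0.36 dBV.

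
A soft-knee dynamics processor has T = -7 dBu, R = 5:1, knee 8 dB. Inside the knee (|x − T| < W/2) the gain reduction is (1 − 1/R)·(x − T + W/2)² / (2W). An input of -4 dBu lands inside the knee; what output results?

-6.45 dBu

x − T + W/2 = -4 − (-7) + 4 = 7.
GR = (1 − 1/5) × 7² / 16 = 0.8 × 49 / 16 = 2.45 dB.
Output = -4 − 2.45 = -6.45 dBu.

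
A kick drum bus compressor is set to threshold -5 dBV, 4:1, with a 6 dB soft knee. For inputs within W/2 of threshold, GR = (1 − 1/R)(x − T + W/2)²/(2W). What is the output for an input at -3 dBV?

x − T + W/2 = -3 − (-5) + 3 = 5.
GR = (1 − 1/4) × 5² / 12 = 0.75 × 25 / 12 = 1.5625 dB.
Output = -3 − 1.5625 = -4.5625 dBV.

-4.5625 dBV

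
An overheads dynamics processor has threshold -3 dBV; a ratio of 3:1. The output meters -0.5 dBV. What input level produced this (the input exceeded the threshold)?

4.5 dBV

Post-compression overshoot = -0.5 − (-3) = 2.5 dB.
Undo the ratio: input overshoot = 2.5 × 3 = 7.5 dB, giving input = 4.5 dBV.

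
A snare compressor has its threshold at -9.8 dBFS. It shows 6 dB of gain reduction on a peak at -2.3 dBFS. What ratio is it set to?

Input overshoot = -2.3 − (-9.8) = 7.5 dB.
Output overshoot = 7.5 − 6 = 1.5 dB.
Ratio = input overshoot / output overshoot = 7.5 / 1.5 = 5.

5:1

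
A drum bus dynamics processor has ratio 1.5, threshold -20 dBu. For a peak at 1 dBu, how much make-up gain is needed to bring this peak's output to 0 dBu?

6 dB

Without make-up, output = threshold + overshoot/1.5 = -20 + 14 = -6 dBu.
Gap to target: 6 dB.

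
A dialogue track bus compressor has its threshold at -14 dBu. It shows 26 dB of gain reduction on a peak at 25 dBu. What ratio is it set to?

Input overshoot = 25 − (-14) = 39 dB.
Output overshoot = 39 − 26 = 13 dB.
Ratio = input overshoot / output overshoot = 39 / 13 = 3.

3:1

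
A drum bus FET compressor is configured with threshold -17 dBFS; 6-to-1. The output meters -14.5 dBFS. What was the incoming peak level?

-2 dBFS

Post-compression overshoot = -14.5 − (-17) = 2.5 dB.
Before 6:1 compression the overshoot was 2.5 × 6 = 15 dB, so input = -17 + 15 = -2 dBFS.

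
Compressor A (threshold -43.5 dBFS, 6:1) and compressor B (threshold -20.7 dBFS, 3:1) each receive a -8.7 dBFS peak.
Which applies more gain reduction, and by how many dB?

A, by 21 dB

A: overshoot 34.8 dB → output overshoot 5.8 dB → GR 29 dB.
B: overshoot 12 dB → output overshoot 4 dB → GR 8 dB.
Difference: 21 dB in favour of A.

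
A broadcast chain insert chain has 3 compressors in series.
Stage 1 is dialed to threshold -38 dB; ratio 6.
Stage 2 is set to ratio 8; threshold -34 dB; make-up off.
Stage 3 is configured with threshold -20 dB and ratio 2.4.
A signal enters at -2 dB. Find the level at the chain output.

Stage 1: overshoot 36 dB → 36/6 = 6 dB → -32 dB.
Stage 2: -32 dB is 2 dB over -34 dB; at 8:1 that becomes 0.25 dB over, giving -33.75 dB.
Stage 3: -33.75 dB ≤ -20 dB, so stage 3 doesn't engage; output -33.75 dB.

-33.75 dB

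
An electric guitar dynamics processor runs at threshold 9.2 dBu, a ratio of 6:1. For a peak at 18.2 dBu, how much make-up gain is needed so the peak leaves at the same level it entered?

7.5 dB

The peak compresses to 9.2 + 9/6 = 10.7 dBu.
To reach 18.2 dBu requires 18.2 − 10.7 = 7.5 dB of make-up.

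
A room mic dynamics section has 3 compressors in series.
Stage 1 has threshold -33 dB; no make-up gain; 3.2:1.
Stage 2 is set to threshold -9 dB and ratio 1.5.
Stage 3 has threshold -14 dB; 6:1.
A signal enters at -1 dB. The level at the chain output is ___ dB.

Stage 1: overshoot 32 dB → 32/3.2 = 10 dB → -23 dB.
Stage 2: below threshold (-23 ≤ -9); passes unchanged; output -23 dB.
Stage 3: -23 dB is at or below the -14 dB threshold — no compression; output -23 dB.

-23 dB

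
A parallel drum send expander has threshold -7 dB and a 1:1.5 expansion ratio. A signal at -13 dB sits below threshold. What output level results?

The input is 6 dB below the -7 dB threshold.
A 1:1.5 expander multiplies undershoot by 1.5: 6 × 1.5 = 9 dB below threshold.
Output = -7 − 9 = -16 dB.

-16 dB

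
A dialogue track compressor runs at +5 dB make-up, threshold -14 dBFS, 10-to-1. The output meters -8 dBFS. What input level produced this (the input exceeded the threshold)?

-4 dBFS

Stripping the +5 dB make-up gives -13 dBFS at the gain stage.
That's 1 dB above the -14 dBFS threshold.
Undo the ratio: input overshoot = 1 × 10 = 10 dB, giving input = -4 dBFS.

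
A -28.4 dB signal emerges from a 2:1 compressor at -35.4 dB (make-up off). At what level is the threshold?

-42.4 dB

Gain reduction = -28.4 − (-35.4) = 7 dB; output overshoot = GR / (R − 1) = 7 / 1 = 7 dB.
Threshold = output − output overshoot = -35.4 − 7 = -42.4 dB.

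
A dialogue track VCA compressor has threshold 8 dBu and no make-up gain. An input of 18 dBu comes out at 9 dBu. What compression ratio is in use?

10:1

Input overshoot = 18 − 8 = 10 dB; output overshoot = 9 − 8 = 1 dB.
Ratio = 10 / 1 = 10.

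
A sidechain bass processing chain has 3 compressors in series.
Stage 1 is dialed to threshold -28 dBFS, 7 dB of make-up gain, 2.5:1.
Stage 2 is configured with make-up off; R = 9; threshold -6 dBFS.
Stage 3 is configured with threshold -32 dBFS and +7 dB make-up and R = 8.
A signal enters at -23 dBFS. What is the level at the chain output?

Stage 1: overshoot 5 dB → 5/2.5 = 2 dB → -26 dBFS; +7 dB make-up → -19 dBFS.
Stage 2: -19 dBFS is at or below the -6 dBFS threshold — no compression; output -19 dBFS.
Stage 3: 13 dB above -32 dBFS, reduced 8:1 to 1.625 dB above → -30.375 dBFS; +7 dB make-up → -23.375 dBFS.

-23.375 dBFS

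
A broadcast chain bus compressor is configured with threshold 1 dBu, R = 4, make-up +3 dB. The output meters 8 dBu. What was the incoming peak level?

Before make-up, the level was 8 − 3 = 5 dBu.
The compressed level sits 5 − 1 = 4 dB over threshold.
Undo the ratio: input overshoot = 4 × 4 = 16 dB, giving input = 17 dBu.

17 dBu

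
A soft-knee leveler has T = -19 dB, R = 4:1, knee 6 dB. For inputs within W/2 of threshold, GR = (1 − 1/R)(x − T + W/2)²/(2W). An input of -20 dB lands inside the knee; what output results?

x − T + W/2 = -20 − (-19) + 3 = 2.
GR = (1 − 1/4) × 2² / 12 = 0.75 × 4 / 12 = 0.25 dB.
Output = -20 − 0.25 = -20.25 dB.

-20.25 dB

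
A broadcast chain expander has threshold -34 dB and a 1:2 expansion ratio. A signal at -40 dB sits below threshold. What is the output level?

Below threshold, a 1:2 expander applies gain = (2−1)×(T − x) of attenuation.
(2−1) × 6 = 6 dB, so output = -40 − 6 = -46 dB.

-46 dB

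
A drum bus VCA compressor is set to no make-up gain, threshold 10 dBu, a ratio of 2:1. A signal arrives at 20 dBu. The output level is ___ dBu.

20 dBu sits 10 dB over threshold.
The 10 dB excess becomes 5 dB after 2:1 reduction.
So the level is 10 + 5 = 15 dBu.

15 dBu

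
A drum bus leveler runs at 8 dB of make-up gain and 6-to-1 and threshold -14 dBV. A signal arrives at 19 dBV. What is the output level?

Overshoot: 19 − (-14) = 33 dB.
6:1 compression reduces that to 33/6 = 5.5 dB over.
That puts the output at -8.5 dBV; make-up adds 8 dB, giving -0.5 dBV.

-0.5 dBV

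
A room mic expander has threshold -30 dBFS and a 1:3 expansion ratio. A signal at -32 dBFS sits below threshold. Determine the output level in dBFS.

-36 dBFS

Below threshold, a 1:3 expander applies gain = (3−1)×(T − x) of attenuation.
(3−1) × 2 = 4 dB, so output = -32 − 4 = -36 dBFS.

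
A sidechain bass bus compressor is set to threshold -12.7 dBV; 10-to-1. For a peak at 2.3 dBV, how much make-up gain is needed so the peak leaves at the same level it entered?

Without make-up, output = threshold + overshoot/10 = -12.7 + 1.5 = -11.2 dBV.
Gap to target: 13.5 dB.

13.5 dB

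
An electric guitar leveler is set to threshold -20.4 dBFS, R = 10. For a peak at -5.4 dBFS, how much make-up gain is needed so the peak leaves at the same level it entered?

Overshoot 15 dB → 15/10 = 1.5 dB after compression, so the compressed level is -20.4 + 1.5 = -18.9 dBFS.
Make-up = target − compressed = -5.4 − (-18.9) = 13.5 dB.

13.5 dB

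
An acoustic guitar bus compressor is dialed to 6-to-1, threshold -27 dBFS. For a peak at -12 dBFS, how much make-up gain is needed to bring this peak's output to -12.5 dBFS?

12 dB

Without make-up, output = threshold + overshoot/6 = -27 + 2.5 = -24.5 dBFS.
Gap to target: 12 dB.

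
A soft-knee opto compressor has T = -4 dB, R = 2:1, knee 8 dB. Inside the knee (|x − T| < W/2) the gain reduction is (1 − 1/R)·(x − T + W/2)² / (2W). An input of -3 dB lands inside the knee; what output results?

-3.78125 dB

x − T + W/2 = -3 − (-4) + 4 = 5.
GR = (1 − 1/2) × 5² / 16 = 0.5 × 25 / 16 = 0.78125 dB.
Output = -3 − 0.78125 = -3.78125 dB.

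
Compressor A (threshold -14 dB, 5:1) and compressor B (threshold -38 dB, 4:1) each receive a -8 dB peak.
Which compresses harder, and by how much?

A: 6 dB over, compressed to 1.2 dB over, so 4.8 dB of GR.
B: 30 dB over, compressed to 7.5 dB over, so 22.5 dB of GR.
B applies 17.7 dB more gain reduction.

B, by 17.7 dB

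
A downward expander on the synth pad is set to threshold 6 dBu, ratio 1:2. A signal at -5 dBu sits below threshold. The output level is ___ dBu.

-16 dBu

The input is 11 dB below the 6 dBu threshold.
A 1:2 expander multiplies undershoot by 2: 11 × 2 = 22 dB below threshold.
Output = 6 − 22 = -16 dBu.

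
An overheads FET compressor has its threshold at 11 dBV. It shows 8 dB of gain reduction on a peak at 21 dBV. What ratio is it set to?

5:1

Input overshoot = 21 − 11 = 10 dB.
Output overshoot = 10 − 8 = 2 dB.
Ratio = input overshoot / output overshoot = 10 / 2 = 5.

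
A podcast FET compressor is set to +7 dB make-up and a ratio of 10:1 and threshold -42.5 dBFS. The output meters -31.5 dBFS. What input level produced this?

Before make-up, the level was -31.5 − 7 = -38.5 dBFS.
That's 4 dB above the -42.5 dBFS threshold.
Before 10:1 compression the overshoot was 4 × 10 = 40 dB, so input = -42.5 + 40 = -2.5 dBFS.

-2.5 dBFS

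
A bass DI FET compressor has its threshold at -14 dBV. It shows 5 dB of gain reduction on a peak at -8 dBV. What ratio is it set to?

6:1

Input overshoot = -8 − (-14) = 6 dB.
Output overshoot = 6 − 5 = 1 dB.
Ratio = input overshoot / output overshoot = 6 / 1 = 6.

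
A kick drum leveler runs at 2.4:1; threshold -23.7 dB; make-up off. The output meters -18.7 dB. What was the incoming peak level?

-11.7 dB

Post-compression overshoot = -18.7 − (-23.7) = 5 dB.
Before 2.4:1 compression the overshoot was 5 × 2.4 = 12 dB, so input = -23.7 + 12 = -11.7 dB.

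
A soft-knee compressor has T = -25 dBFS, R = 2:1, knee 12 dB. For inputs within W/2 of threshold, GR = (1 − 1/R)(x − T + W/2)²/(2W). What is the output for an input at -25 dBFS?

-25.75 dBFS

x − T + W/2 = -25 − (-25) + 6 = 6.
GR = (1 − 1/2) × 6² / 24 = 0.5 × 36 / 24 = 0.75 dB.
Output = -25 − 0.75 = -25.75 dBFS.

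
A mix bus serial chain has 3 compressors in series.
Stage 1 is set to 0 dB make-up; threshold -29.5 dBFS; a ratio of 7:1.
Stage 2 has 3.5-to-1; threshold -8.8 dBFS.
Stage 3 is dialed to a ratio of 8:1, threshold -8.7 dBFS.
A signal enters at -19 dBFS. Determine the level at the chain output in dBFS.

-28 dBFS

Stage 1: overshoot 10.5 dB → 10.5/7 = 1.5 dB → -28 dBFS.
Stage 2: -28 dBFS is at or below the -8.8 dBFS threshold — no compression; output -28 dBFS.
Stage 3: below threshold (-28 ≤ -8.7); passes unchanged; output -28 dBFS.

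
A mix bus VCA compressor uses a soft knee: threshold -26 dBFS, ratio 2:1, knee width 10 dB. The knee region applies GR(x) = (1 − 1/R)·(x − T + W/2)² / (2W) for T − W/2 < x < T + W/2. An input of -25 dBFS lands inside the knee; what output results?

-25.9 dBFS

x − T + W/2 = -25 − (-26) + 5 = 6.
GR = (1 − 1/2) × 6² / 20 = 0.5 × 36 / 20 = 0.9 dB.
Output = -25 − 0.9 = -25.9 dBFS.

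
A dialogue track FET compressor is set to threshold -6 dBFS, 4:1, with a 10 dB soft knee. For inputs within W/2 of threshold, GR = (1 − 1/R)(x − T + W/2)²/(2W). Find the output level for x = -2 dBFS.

x − T + W/2 = -2 − (-6) + 5 = 9.
GR = (1 − 1/4) × 9² / 20 = 0.75 × 81 / 20 = 3.0375 dB.
Output = -2 − 3.0375 = -5.0375 dBFS.

-5.0375 dBFS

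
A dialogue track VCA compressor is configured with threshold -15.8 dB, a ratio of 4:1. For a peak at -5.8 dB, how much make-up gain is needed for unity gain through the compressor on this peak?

The peak compresses to -15.8 + 10/4 = -13.3 dB.
To reach -5.8 dB requires -5.8 − (-13.3) = 7.5 dB of make-up.

7.5 dB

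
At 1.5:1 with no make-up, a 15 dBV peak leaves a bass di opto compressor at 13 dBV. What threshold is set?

Input is 6 dB above T (since output overshoot × R = input overshoot: (13 − T)·1.5 = 15 − T gives T = 9 dBV).
Check: 9 + (15 − 9)/1.5 = 9 + 4 = 13 dBV. ✓

9 dBV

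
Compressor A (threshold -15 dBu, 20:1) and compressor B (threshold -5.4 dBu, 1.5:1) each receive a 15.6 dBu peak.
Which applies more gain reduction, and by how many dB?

A, by 22.07 dB

A: 30.6 dB over, compressed to 1.53 dB over, so 29.07 dB of GR.
B: 21 dB over, compressed to 14 dB over, so 7 dB of GR.
A applies 22.07 dB more gain reduction.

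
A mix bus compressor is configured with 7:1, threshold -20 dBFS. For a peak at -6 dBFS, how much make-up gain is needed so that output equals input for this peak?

12 dB

Overshoot 14 dB → 14/7 = 2 dB after compression, so the compressed level is -20 + 2 = -18 dBFS.
Make-up = target − compressed = -6 − (-18) = 12 dB.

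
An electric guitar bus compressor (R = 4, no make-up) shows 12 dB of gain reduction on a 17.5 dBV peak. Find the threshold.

1.5 dBV

Input is 16 dB above T (since output overshoot × R = input overshoot: (5.5 − T)·4 = 17.5 − T gives T = 1.5 dBV).
Check: 1.5 + (17.5 − 1.5)/4 = 1.5 + 4 = 5.5 dBV. ✓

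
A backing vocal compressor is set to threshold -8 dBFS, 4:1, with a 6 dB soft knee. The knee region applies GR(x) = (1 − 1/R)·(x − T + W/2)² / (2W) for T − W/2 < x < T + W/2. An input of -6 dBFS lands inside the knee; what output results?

-7.5625 dBFS

x − T + W/2 = -6 − (-8) + 3 = 5.
GR = (1 − 1/4) × 5² / 12 = 0.75 × 25 / 12 = 1.5625 dB.
Output = -6 − 1.5625 = -7.5625 dBFS.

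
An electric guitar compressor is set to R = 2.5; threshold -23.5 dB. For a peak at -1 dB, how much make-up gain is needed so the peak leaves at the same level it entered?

13.5 dB

The peak compresses to -23.5 + 22.5/2.5 = -14.5 dB.
To reach -1 dB requires -1 − (-14.5) = 13.5 dB of make-up.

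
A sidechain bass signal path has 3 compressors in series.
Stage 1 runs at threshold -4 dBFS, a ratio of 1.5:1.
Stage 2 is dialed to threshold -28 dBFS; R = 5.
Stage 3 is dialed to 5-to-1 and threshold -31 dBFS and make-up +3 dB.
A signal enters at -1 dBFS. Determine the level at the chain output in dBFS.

Stage 1: overshoot 3 dB → 3/1.5 = 2 dB → -2 dBFS.
Stage 2: -2 dBFS is 26 dB over -28 dBFS; at 5:1 that becomes 5.2 dB over, giving -22.8 dBFS.
Stage 3: -22.8 dBFS is 8.2 dB over -31 dBFS; at 5:1 that becomes 1.64 dB over, giving -29.36 dBFS; +3 dB make-up → -26.36 dBFS.

-26.36 dBFS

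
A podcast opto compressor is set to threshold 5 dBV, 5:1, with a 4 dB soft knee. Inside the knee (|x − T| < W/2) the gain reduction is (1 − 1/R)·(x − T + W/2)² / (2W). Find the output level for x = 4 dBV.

3.9 dBV

x − T + W/2 = 4 − 5 + 2 = 1.
GR = (1 − 1/5) × 1² / 8 = 0.8 × 1 / 8 = 0.1 dB.
Output = 4 − 0.1 = 3.9 dBV.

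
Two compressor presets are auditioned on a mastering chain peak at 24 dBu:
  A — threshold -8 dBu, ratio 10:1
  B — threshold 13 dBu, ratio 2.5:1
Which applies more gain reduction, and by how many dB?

A: GR = 32 − 32/10 = 28.8 dB.
B: GR = 11 − 11/2.5 = 6.6 dB.
A applies 22.2 dB more gain reduction.

A, by 22.2 dB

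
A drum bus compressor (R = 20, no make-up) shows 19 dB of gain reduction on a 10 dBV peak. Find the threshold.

Gain reduction = 10 − (-9) = 19 dB; output overshoot = GR / (R − 1) = 19 / 19 = 1 dB.
Threshold = output − output overshoot = -9 − 1 = -10 dBV.

-10 dBV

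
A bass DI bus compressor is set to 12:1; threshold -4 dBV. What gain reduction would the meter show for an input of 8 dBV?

8 dBV exceeds the threshold by 12 dB.
At 12:1, output sits 12/12 = 1 dB above threshold.
GR = overshoot in − overshoot out = 12 − 1 = 11 dB.

11 dB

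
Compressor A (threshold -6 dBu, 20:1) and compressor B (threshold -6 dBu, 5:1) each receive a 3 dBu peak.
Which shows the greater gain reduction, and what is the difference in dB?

A: 9 dB over, compressed to 0.45 dB over, so 8.55 dB of GR.
B: 9 dB over, compressed to 1.8 dB over, so 7.2 dB of GR.
A reduces 1.35 dB more.

A, by 1.35 dB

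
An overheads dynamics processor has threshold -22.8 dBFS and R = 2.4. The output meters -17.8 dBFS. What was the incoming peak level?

-10.8 dBFS

Post-compression overshoot = -17.8 − (-22.8) = 5 dB.
Undo the ratio: input overshoot = 5 × 2.4 = 12 dB, giving input = -10.8 dBFS.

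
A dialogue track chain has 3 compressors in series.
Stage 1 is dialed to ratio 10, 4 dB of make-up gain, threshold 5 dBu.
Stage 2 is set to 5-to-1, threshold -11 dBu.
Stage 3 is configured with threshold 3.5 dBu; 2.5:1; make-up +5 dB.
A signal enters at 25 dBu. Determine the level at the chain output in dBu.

Stage 1: 20 dB above 5 dBu, reduced 10:1 to 2 dB above → 7 dBu; +4 dB make-up → 11 dBu.
Stage 2: 11 dBu is 22 dB over -11 dBu; at 5:1 that becomes 4.4 dB over, giving -6.6 dBu.
Stage 3: -6.6 dBu is at or below the 3.5 dBu threshold — no compression; make-up brings it to -1.6 dBu.

-1.6 dBu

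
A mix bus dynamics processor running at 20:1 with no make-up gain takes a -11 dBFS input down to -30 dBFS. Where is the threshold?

Let T be the threshold. Output overshoot = (input overshoot)/R, so -30 − T = (-11 − T)/20.
20·(-30 − T) = -11 − T → 19·T = -600 − (-11) = -589.
T = -589/19 = -31 dBFS.

-31 dBFS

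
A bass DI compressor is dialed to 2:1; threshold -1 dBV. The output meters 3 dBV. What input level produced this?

7 dBV

The compressed level sits 3 − (-1) = 4 dB over threshold.
Before 2:1 compression the overshoot was 4 × 2 = 8 dB, so input = -1 + 8 = 7 dBV.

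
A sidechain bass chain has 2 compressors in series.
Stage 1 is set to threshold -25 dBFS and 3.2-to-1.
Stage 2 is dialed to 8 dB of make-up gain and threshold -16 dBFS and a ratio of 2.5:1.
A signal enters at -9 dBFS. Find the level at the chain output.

Stage 1: 16 dB above -25 dBFS, reduced 3.2:1 to 5 dB above → -20 dBFS.
Stage 2: -20 dBFS is at or below the -16 dBFS threshold — no compression; make-up brings it to -12 dBFS.

-12 dBFS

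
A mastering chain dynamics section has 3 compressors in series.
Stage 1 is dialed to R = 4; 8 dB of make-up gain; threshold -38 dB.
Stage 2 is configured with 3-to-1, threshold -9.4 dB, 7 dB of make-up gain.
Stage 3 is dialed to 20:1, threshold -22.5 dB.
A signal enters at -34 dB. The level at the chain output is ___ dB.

Stage 1: -34 dB is 4 dB over -38 dB; at 4:1 that becomes 1 dB over, giving -37 dB; +8 dB make-up → -29 dB.
Stage 2: below threshold (-29 ≤ -9.4); passes unchanged; make-up brings it to -22 dB.
Stage 3: 0.5 dB above -22.5 dB, reduced 20:1 to 0.025 dB above → -22.475 dB.

-22.475 dB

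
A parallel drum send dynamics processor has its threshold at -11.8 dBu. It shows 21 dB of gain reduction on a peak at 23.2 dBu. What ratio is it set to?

Input overshoot = 23.2 − (-11.8) = 35 dB.
Output overshoot = 35 − 21 = 14 dB.
Ratio = input overshoot / output overshoot = 35 / 14 = 2.5.

2.5:1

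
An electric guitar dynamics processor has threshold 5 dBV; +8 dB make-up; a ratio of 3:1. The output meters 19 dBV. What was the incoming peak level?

Stripping the +8 dB make-up gives 11 dBV at the gain stage.
The compressed level sits 11 − 5 = 6 dB over threshold.
Undo the ratio: input overshoot = 6 × 3 = 18 dB, giving input = 23 dBV.

23 dBV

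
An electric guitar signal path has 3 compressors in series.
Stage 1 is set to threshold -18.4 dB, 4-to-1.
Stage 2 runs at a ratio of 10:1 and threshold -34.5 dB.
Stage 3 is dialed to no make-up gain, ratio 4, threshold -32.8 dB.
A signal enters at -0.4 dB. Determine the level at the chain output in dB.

Stage 1: 18 dB above -18.4 dB, reduced 4:1 to 4.5 dB above → -13.9 dB.
Stage 2: overshoot 20.6 dB → 20.6/10 = 2.06 dB → -32.44 dB.
Stage 3: overshoot 0.36 dB → 0.36/4 = 0.09 dB → -32.71 dB.

-32.71 dB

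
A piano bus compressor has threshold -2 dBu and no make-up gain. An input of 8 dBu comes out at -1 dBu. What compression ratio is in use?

10:1

Input overshoot = 8 − (-2) = 10 dB; output overshoot = -1 − (-2) = 1 dB.
Ratio = 10 / 1 = 10.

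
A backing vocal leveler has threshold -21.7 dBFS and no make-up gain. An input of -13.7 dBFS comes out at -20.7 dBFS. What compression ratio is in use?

Input overshoot = -13.7 − (-21.7) = 8 dB; output overshoot = -20.7 − (-21.7) = 1 dB.
Ratio = 8 / 1 = 8.

8:1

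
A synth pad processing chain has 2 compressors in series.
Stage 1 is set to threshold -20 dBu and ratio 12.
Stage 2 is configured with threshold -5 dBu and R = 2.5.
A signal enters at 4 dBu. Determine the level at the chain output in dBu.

Stage 1: overshoot 24 dB → 24/12 = 2 dB → -18 dBu.
Stage 2: -18 dBu ≤ -5 dBu, so stage 2 doesn't engage; output -18 dBu.

-18 dBu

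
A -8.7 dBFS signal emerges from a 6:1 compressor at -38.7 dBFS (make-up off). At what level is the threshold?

-44.7 dBFS

Gain reduction = -8.7 − (-38.7) = 30 dB; output overshoot = GR / (R − 1) = 30 / 5 = 6 dB.
Threshold = output − output overshoot = -38.7 − 6 = -44.7 dBFS.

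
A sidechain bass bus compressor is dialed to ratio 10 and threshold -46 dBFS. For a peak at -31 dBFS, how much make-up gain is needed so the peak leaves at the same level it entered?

Overshoot 15 dB → 15/10 = 1.5 dB after compression, so the compressed level is -46 + 1.5 = -44.5 dBFS.
Make-up = target − compressed = -31 − (-44.5) = 13.5 dB.

13.5 dB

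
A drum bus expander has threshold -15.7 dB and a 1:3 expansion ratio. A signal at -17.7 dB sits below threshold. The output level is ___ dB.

-21.7 dB

Undershoot = (-15.7) − (-17.7) = 2 dB.
At 1:3, that expands to 6 dB under threshold.
Output = -15.7 − 6 = -21.7 dB.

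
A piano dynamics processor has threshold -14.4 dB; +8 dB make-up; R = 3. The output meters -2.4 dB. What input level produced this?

Remove make-up: -2.4 − 8 = -10.4 dB.
Post-compression overshoot = -10.4 − (-14.4) = 4 dB.
Before 3:1 compression the overshoot was 4 × 3 = 12 dB, so input = -14.4 + 12 = -2.4 dB.

-2.4 dB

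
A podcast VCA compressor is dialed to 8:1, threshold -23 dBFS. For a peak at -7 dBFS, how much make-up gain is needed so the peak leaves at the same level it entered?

Without make-up, output = threshold + overshoot/8 = -23 + 2 = -21 dBFS.
Gap to target: 14 dB.

14 dB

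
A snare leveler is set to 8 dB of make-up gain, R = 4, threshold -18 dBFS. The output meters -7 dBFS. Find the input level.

-6 dBFS

Before make-up, the level was -7 − 8 = -15 dBFS.
Post-compression overshoot = -15 − (-18) = 3 dB.
Undo the ratio: input overshoot = 3 × 4 = 12 dB, giving input = -6 dBFS.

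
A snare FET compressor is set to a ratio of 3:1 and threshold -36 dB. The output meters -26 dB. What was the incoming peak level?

-6 dB

The compressed level sits -26 − (-36) = 10 dB over threshold.
Input overshoot = R × output overshoot = 30 dB → input = -36 + 30 = -6 dB.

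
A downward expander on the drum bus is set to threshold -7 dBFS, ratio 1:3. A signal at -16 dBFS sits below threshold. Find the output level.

-34 dBFS

Below threshold, a 1:3 expander applies gain = (3−1)×(T − x) of attenuation.
(3−1) × 9 = 18 dB, so output = -16 − 18 = -34 dBFS.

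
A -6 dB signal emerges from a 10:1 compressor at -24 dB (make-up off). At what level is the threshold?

Gain reduction = -6 − (-24) = 18 dB; output overshoot = GR / (R − 1) = 18 / 9 = 2 dB.
Threshold = output − output overshoot = -24 − 2 = -26 dB.

-26 dB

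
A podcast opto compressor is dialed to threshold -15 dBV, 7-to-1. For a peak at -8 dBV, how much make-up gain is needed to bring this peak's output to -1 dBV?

Overshoot 7 dB → 7/7 = 1 dB after compression, so the compressed level is -15 + 1 = -14 dBV.
Make-up = target − compressed = -1 − (-14) = 13 dB.

13 dB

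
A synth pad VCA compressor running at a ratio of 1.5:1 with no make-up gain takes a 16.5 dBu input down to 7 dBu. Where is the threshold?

-12 dBu

Input is 28.5 dB above T (since output overshoot × R = input overshoot: (7 − T)·1.5 = 16.5 − T gives T = -12 dBu).
Check: -12 + (16.5 − (-12))/1.5 = -12 + 19 = 7 dBu. ✓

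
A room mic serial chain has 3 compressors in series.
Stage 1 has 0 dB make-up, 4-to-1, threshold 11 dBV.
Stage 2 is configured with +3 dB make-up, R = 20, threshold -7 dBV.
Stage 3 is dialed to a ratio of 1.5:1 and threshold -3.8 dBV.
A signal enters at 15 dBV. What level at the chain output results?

-3.3 dBV

Stage 1: 4 dB above 11 dBV, reduced 4:1 to 1 dB above → 12 dBV.
Stage 2: 12 dBV is 19 dB over -7 dBV; at 20:1 that becomes 0.95 dB over, giving -6.05 dBV; +3 dB make-up → -3.05 dBV.
Stage 3: -3.05 dBV is 0.75 dB over -3.8 dBV; at 1.5:1 that becomes 0.5 dB over, giving -3.3 dBV.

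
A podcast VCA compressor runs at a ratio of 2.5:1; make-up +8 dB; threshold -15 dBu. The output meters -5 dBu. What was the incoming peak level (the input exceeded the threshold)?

Before make-up, the level was -5 − 8 = -13 dBu.
Post-compression overshoot = -13 − (-15) = 2 dB.
Input overshoot = R × output overshoot = 5 dB → input = -15 + 5 = -10 dBu.

-10 dBu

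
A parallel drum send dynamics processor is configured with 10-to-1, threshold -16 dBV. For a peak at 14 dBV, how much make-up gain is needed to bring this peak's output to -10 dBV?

3 dB

The peak compresses to -16 + 30/10 = -13 dBV.
To reach -10 dBV requires -10 − (-13) = 3 dB of make-up.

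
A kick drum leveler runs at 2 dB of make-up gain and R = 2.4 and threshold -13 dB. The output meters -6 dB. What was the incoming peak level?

-1 dB

Stripping the +2 dB make-up gives -8 dB at the gain stage.
The compressed level sits -8 − (-13) = 5 dB over threshold.
Before 2.4:1 compression the overshoot was 5 × 2.4 = 12 dB, so input = -13 + 12 = -1 dB.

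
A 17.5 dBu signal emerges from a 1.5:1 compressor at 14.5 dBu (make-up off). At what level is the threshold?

8.5 dBu

Gain reduction = 17.5 − 14.5 = 3 dB; output overshoot = GR / (R − 1) = 3 / 0.5 = 6 dB.
Threshold = output − output overshoot = 14.5 − 6 = 8.5 dBu.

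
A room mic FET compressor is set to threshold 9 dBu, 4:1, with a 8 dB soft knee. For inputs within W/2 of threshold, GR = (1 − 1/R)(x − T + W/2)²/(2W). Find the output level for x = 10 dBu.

8.828125 dBu

x − T + W/2 = 10 − 9 + 4 = 5.
GR = (1 − 1/4) × 5² / 16 = 0.75 × 25 / 16 = 1.171875 dB.
Output = 10 − 1.171875 = 8.828125 dBu.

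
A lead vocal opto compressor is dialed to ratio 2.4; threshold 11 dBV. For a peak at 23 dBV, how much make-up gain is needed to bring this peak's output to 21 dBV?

5 dB

Without make-up, output = threshold + overshoot/2.4 = 11 + 5 = 16 dBV.
Gap to target: 5 dB.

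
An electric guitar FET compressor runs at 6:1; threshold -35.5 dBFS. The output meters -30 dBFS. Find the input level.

-2.5 dBFS

That's 5.5 dB above the -35.5 dBFS threshold.
Undo the ratio: input overshoot = 5.5 × 6 = 33 dB, giving input = -2.5 dBFS.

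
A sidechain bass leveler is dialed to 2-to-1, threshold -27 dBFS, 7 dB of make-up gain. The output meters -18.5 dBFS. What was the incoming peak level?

Stripping the +7 dB make-up gives -25.5 dBFS at the gain stage.
Post-compression overshoot = -25.5 − (-27) = 1.5 dB.
Before 2:1 compression the overshoot was 1.5 × 2 = 3 dB, so input = -27 + 3 = -24 dBFS.

-24 dBFS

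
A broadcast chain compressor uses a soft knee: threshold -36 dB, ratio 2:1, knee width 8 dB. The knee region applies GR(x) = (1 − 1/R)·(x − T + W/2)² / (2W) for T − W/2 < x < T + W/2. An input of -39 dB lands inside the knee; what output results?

x − T + W/2 = -39 − (-36) + 4 = 1.
GR = (1 − 1/2) × 1² / 16 = 0.5 × 1 / 16 = 0.03125 dB.
Output = -39 − 0.03125 = -39.03125 dB.

-39.03125 dB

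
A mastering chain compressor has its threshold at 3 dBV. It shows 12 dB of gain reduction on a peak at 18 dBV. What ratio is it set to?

5:1

Input overshoot = 18 − 3 = 15 dB.
Output overshoot = 15 − 12 = 3 dB.
Ratio = input overshoot / output overshoot = 15 / 3 = 5.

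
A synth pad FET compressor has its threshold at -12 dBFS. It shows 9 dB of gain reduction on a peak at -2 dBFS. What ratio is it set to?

Input overshoot = -2 − (-12) = 10 dB.
Output overshoot = 10 − 9 = 1 dB.
Ratio = input overshoot / output overshoot = 10 / 1 = 10.

10:1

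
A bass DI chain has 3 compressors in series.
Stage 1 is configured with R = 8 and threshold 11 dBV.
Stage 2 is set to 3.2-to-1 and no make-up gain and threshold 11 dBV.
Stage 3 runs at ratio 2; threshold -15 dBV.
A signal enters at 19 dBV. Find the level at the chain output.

Stage 1: overshoot 8 dB → 8/8 = 1 dB → 12 dBV.
Stage 2: 1 dB above 11 dBV, reduced 3.2:1 to 0.3125 dB above → 11.3125 dBV.
Stage 3: 26.3125 dB above -15 dBV, reduced 2:1 to 13.15625 dB above → -1.84375 dBV.

-1.84375 dBV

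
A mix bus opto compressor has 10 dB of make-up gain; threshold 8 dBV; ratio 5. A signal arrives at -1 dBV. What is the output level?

9 dBV

-1 dBV is 9 dB below the 8 dBV threshold, so no gain reduction is applied.
Make-up gain adds 10 dB: -1 + 10 = 9 dBV.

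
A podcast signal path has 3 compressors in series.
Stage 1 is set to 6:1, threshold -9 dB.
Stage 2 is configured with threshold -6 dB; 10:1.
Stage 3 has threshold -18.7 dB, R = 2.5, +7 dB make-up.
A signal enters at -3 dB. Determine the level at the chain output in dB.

Stage 1: -3 dB is 6 dB over -9 dB; at 6:1 that becomes 1 dB over, giving -8 dB.
Stage 2: -8 dB ≤ -6 dB, so stage 2 doesn't engage; output -8 dB.
Stage 3: overshoot 10.7 dB → 10.7/2.5 = 4.28 dB → -14.42 dB; +7 dB make-up → -7.42 dB.

-7.42 dB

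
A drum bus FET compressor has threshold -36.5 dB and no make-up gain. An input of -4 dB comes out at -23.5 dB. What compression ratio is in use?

Input overshoot = -4 − (-36.5) = 32.5 dB; output overshoot = -23.5 − (-36.5) = 13 dB.
Ratio = 32.5 / 13 = 2.5.

2.5:1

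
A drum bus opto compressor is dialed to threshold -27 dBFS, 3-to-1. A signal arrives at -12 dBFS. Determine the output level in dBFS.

-22 dBFS

Overshoot: -12 − (-27) = 15 dB.
At 3:1 the overshoot is divided by 3, leaving 5 dB above threshold.
So the level is -27 + 5 = -22 dBFS.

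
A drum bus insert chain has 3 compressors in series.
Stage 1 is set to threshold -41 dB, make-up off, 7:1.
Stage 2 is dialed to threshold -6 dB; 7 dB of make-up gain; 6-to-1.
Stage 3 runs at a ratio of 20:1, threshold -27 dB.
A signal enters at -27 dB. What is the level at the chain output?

-32 dB

Stage 1: -27 dB is 14 dB over -41 dB; at 7:1 that becomes 2 dB over, giving -39 dB.
Stage 2: below threshold (-39 ≤ -6); passes unchanged; make-up brings it to -32 dB.
Stage 3: -32 dB is at or below the -27 dB threshold — no compression; output -32 dB.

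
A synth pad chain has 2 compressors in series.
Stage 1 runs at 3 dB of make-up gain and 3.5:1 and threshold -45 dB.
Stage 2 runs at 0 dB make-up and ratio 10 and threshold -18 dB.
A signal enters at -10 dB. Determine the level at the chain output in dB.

Stage 1: -10 dB is 35 dB over -45 dB; at 3.5:1 that becomes 10 dB over, giving -35 dB; +3 dB make-up → -32 dB.
Stage 2: -32 dB is at or below the -18 dB threshold — no compression; output -32 dB.

-32 dB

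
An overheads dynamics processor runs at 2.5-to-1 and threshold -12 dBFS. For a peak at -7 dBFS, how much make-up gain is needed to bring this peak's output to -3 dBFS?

7 dB

The peak compresses to -12 + 5/2.5 = -10 dBFS.
To reach -3 dBFS requires -3 − (-10) = 7 dB of make-up.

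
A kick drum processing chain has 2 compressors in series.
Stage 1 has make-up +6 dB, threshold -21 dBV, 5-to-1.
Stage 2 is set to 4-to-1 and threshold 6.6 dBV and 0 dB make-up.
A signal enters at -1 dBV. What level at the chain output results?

Stage 1: -1 dBV is 20 dB over -21 dBV; at 5:1 that becomes 4 dB over, giving -17 dBV; +6 dB make-up → -11 dBV.
Stage 2: below threshold (-11 ≤ 6.6); passes unchanged; output -11 dBV.

-11 dBV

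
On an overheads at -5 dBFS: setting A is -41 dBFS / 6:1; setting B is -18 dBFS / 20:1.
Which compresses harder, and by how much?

A: GR = 36 − 36/6 = 30 dB.
B: GR = 13 − 13/20 = 12.35 dB.
A applies 17.65 dB more gain reduction.

A, by 17.65 dB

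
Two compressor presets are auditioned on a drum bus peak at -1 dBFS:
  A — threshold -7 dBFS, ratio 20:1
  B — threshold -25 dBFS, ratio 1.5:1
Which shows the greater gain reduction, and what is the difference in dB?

A: 6 dB over, compressed to 0.3 dB over, so 5.7 dB of GR.
B: 24 dB over, compressed to 16 dB over, so 8 dB of GR.
B reduces 2.3 dB more.

B, by 2.3 dB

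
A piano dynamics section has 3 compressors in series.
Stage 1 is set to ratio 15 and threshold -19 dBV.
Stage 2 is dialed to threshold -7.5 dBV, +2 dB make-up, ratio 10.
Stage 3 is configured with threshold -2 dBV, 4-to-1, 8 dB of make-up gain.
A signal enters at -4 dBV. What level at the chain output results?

-8 dBV

Stage 1: 15 dB above -19 dBV, reduced 15:1 to 1 dB above → -18 dBV.
Stage 2: -18 dBV is at or below the -7.5 dBV threshold — no compression; make-up brings it to -16 dBV.
Stage 3: -16 dBV is at or below the -2 dBV threshold — no compression; make-up brings it to -8 dBV.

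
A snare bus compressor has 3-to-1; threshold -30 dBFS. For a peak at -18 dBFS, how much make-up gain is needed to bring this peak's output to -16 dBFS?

10 dB

Overshoot 12 dB → 12/3 = 4 dB after compression, so the compressed level is -30 + 4 = -26 dBFS.
Make-up = target − compressed = -16 − (-26) = 10 dB.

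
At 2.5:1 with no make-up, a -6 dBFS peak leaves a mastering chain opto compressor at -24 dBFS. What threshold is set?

Let T be the threshold. Output overshoot = (input overshoot)/R, so -24 − T = (-6 − T)/2.5.
2.5·(-24 − T) = -6 − T → 1.5·T = -60 − (-6) = -54.
T = -54/1.5 = -36 dBFS.

-36 dBFS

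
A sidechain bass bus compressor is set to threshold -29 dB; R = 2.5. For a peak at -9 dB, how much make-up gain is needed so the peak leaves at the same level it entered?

12 dB

Without make-up, output = threshold + overshoot/2.5 = -29 + 8 = -21 dB.
Gap to target: 12 dB.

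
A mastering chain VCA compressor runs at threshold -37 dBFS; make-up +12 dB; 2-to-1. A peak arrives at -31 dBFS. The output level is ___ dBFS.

-22 dBFS

The input is 6 dB above the -37 dBFS threshold.
2:1 compression reduces that to 6/2 = 3 dB over.
That puts the output at -34 dBFS; make-up adds 12 dB, giving -22 dBFS.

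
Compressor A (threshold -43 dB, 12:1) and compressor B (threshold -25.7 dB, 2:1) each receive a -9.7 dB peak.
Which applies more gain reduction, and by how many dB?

A, by 22.525 dB

A: overshoot 33.3 dB → output overshoot 2.775 dB → GR 30.525 dB.
B: overshoot 16 dB → output overshoot 8 dB → GR 8 dB.
Difference: 22.525 dB in favour of A.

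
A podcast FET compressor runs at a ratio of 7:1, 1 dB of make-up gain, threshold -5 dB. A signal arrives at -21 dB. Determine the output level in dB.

-21 dB is 16 dB below the -5 dB threshold, so no gain reduction is applied.
Make-up gain adds 1 dB: -21 + 1 = -20 dB.

-20 dB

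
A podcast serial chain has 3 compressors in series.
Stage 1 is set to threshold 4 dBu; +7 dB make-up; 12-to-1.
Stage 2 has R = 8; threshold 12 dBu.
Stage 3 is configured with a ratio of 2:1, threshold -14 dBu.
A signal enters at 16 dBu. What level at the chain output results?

Stage 1: 16 dBu is 12 dB over 4 dBu; at 12:1 that becomes 1 dB over, giving 5 dBu; +7 dB make-up → 12 dBu.
Stage 2: 12 dBu ≤ 12 dBu, so stage 2 doesn't engage; output 12 dBu.
Stage 3: overshoot 26 dB → 26/2 = 13 dB → -1 dBu.

-1 dBu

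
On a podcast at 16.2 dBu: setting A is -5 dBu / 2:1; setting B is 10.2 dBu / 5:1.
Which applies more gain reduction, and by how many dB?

A: GR = 21.2 − 21.2/2 = 10.6 dB.
B: GR = 6 − 6/5 = 4.8 dB.
Difference: 5.8 dB in favour of A.

A, by 5.8 dB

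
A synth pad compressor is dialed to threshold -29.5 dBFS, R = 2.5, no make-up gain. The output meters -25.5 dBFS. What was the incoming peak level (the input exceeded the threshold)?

-19.5 dBFS

That's 4 dB above the -29.5 dBFS threshold.
Undo the ratio: input overshoot = 4 × 2.5 = 10 dB, giving input = -19.5 dBFS.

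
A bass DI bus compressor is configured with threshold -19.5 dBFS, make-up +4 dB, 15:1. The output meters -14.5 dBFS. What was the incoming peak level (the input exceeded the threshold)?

Before make-up, the level was -14.5 − 4 = -18.5 dBFS.
The compressed level sits -18.5 − (-19.5) = 1 dB over threshold.
Before 15:1 compression the overshoot was 1 × 15 = 15 dB, so input = -19.5 + 15 = -4.5 dBFS.

-4.5 dBFS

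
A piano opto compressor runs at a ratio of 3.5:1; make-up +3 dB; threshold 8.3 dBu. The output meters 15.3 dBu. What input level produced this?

Remove make-up: 15.3 − 3 = 12.3 dBu.
The compressed level sits 12.3 − 8.3 = 4 dB over threshold.
Before 3.5:1 compression the overshoot was 4 × 3.5 = 14 dB, so input = 8.3 + 14 = 22.3 dBu.

22.3 dBu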